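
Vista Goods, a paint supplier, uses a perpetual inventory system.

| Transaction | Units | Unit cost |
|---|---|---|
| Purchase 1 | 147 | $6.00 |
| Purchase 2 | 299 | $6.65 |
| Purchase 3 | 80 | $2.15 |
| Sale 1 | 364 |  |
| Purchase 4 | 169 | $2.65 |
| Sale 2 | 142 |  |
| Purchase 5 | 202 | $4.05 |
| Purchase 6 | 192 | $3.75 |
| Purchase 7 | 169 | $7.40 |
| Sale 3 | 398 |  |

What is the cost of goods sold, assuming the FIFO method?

COGS = $4,334.55

Sale 1 (364) [FIFO — oldest first]: 147 @ $6.00 + 217 @ $6.65 = $2,325.05
Sale 2 (142) [FIFO — oldest first]: 82 @ $6.65 + 60 @ $2.15 = $674.30
Sale 3 (398) [FIFO — oldest first]: 20 @ $2.15 + 169 @ $2.65 + 202 @ $4.05 + 7 @ $3.75 = $1,335.20
Total COGS = $2,325.05 + $674.30 + $1,335.20 = $4,334.55
Ending inventory: 185 @ $3.75 + 169 @ $7.40 = $1,944.35
Check: goods available $6,278.90 = COGS $4,334.55 + ending $1,944.35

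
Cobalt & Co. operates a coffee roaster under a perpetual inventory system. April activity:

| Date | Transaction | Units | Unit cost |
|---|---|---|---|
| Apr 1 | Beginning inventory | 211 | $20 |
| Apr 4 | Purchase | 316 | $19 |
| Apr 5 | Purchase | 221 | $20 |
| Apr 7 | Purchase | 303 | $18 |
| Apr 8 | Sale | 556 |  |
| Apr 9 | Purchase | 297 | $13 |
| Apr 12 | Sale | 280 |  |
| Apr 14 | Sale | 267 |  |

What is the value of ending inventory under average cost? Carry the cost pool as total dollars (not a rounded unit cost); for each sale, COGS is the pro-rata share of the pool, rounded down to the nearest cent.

After Apr 1: 211 on hand, pool $4,220.00 (≈ $20.0000 each)
After Apr 4: 527 on hand, pool $10,224.00 (≈ $19.4004 each)
After Apr 5: 748 on hand, pool $14,644.00 (≈ $19.5775 each)
After Apr 7: 1051 on hand, pool $20,098.00 (≈ $19.1227 each)
Apr 8, sell 556: 556/1051 × $20,098.00 → $10,632.24
After Apr 9: 792 on hand, pool $13,326.76 (≈ $16.8267 each)
Apr 12, sell 280: 280/792 × $13,326.76 → $4,711.48
Apr 14, sell 267: 267/512 × $8,615.28 → $4,492.73
Total COGS = $10,632.24 + $4,711.48 + $4,492.73 = $19,836.45
Ending inventory (cost pool remaining) = $4,122.55
Check: goods available $23,959.00 = COGS $19,836.45 + ending $4,122.55

Ending inventory = $4,122.55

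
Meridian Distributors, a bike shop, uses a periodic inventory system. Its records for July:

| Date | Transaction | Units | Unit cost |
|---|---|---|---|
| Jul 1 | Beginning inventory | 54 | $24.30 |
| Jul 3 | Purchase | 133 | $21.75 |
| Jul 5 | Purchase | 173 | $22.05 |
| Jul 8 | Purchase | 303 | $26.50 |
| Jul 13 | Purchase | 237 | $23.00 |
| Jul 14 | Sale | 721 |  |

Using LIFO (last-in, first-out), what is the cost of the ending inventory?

Ending inventory = $4,030.95

Jul 14, 721 sold [LIFO — newest first]: 237 @ $23.00 + 303 @ $26.50 + 173 @ $22.05 + 8 @ $21.75 = $17,469.15
Ending inventory: 54 @ $24.30 + 125 @ $21.75 = $4,030.95
Check: goods available $21,500.10 = COGS $17,469.15 + ending $4,030.95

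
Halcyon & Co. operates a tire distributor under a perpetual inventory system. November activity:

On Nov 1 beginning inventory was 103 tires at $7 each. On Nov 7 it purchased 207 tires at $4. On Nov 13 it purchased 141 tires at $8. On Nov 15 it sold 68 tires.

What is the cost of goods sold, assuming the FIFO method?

COGS = $476

Nov 15, 68 sold [FIFO — oldest first]: 68 @ $7 = $476
Ending inventory: 35 @ $7 + 207 @ $4 + 141 @ $8 = $2,201
Check: goods available $2,677 = COGS $476 + ending $2,201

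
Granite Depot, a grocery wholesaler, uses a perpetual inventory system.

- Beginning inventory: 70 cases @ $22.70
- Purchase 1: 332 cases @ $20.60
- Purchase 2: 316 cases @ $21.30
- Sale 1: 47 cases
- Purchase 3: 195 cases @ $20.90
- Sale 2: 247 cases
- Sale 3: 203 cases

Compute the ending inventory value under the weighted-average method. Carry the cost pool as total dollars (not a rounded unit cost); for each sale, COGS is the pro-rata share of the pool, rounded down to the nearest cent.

After Beginning: 70 on hand, pool $1,589.00 (≈ $22.7000 each)
After Purchase 1: 402 on hand, pool $8,428.20 (≈ $20.9657 each)
After Purchase 2: 718 on hand, pool $15,159.00 (≈ $21.1128 each)
Sale 1, sell 47: 47/718 × $15,159.00 → $992.30
After Purchase 3: 866 on hand, pool $18,242.20 (≈ $21.0649 each)
Sale 2, sell 247: 247/866 × $18,242.20 → $5,203.02
Sale 3, sell 203: 203/619 × $13,039.18 → $4,276.17
Total COGS = $992.30 + $5,203.02 + $4,276.17 = $10,471.49
Ending inventory (cost pool remaining) = $8,763.01
Check: goods available $19,234.50 = COGS $10,471.49 + ending $8,763.01

Ending inventory = $8,763.01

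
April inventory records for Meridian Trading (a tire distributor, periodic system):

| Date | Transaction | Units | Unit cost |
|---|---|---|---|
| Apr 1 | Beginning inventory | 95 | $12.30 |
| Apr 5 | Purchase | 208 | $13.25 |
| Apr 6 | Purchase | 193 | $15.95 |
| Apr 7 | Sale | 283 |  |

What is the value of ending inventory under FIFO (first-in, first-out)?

Ending inventory = $3,343.35

Apr 7, 283 sold [FIFO — oldest first]: 95 @ $12.30 + 188 @ $13.25 = $3,659.50
Ending inventory: 20 @ $13.25 + 193 @ $15.95 = $3,343.35
Check: goods available $7,002.85 = COGS $3,659.50 + ending $3,343.35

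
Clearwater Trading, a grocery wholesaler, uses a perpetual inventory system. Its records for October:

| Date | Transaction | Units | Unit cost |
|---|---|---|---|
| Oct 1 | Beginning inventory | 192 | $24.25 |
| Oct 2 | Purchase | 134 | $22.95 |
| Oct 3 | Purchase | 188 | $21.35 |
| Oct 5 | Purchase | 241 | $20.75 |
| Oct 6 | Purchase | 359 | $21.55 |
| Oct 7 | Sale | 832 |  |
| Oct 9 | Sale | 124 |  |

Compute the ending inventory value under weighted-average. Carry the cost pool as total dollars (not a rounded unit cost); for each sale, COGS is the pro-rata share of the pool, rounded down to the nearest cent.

After Oct 1: 192 on hand, pool $4,656.00 (≈ $24.2500 each)
After Oct 2: 326 on hand, pool $7,731.30 (≈ $23.7156 each)
After Oct 3: 514 on hand, pool $11,745.10 (≈ $22.8504 each)
After Oct 5: 755 on hand, pool $16,745.85 (≈ $22.1799 each)
After Oct 6: 1114 on hand, pool $24,482.30 (≈ $21.9769 each)
Oct 7, sell 832: 832/1114 × $24,482.30 → $18,284.80
Oct 9, sell 124: 124/282 × $6,197.50 → $2,725.14
Total COGS = $18,284.80 + $2,725.14 = $21,009.94
Ending inventory (cost pool remaining) = $3,472.36

Ending inventory = $3,472.36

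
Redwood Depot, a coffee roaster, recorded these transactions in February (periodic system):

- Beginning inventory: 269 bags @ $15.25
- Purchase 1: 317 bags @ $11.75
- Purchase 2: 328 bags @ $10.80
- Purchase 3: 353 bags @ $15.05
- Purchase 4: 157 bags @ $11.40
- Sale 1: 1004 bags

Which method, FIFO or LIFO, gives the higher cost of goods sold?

FIFO

FIFO COGS: 269 @ $15.25 + 317 @ $11.75 + 328 @ $10.80 + 90 @ $15.05 = $12,723.90
LIFO COGS: 157 @ $11.40 + 353 @ $15.05 + 328 @ $10.80 + 166 @ $11.75 = $12,595.35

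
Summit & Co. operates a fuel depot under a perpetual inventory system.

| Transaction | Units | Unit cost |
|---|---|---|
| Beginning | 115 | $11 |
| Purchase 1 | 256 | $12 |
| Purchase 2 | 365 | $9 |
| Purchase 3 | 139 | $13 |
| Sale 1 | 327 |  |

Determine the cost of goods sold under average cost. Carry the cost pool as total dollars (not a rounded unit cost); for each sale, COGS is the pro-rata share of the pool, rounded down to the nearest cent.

After Beginning: 115 on hand, pool $1,265.00 (≈ $11.0000 each)
After Purchase 1: 371 on hand, pool $4,337.00 (≈ $11.6900 each)
After Purchase 2: 736 on hand, pool $7,622.00 (≈ $10.3560 each)
After Purchase 3: 875 on hand, pool $9,429.00 (≈ $10.7760 each)
Sale 1, sell 327: 327/875 × $9,429.00 → $3,523.75
Ending inventory (cost pool remaining) = $5,905.25

COGS = $3,523.75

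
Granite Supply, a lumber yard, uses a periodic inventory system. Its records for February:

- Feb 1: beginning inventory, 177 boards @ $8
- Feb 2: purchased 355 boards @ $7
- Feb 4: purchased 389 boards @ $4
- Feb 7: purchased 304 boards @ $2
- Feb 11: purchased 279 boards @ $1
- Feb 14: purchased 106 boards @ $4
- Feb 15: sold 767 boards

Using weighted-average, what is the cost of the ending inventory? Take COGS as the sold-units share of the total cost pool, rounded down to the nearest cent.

Ending inventory = $3,543.75

Feb 15, sell 767: 767/1610 × $6,768.00 → $3,224.25
Ending inventory (cost pool remaining) = $3,543.75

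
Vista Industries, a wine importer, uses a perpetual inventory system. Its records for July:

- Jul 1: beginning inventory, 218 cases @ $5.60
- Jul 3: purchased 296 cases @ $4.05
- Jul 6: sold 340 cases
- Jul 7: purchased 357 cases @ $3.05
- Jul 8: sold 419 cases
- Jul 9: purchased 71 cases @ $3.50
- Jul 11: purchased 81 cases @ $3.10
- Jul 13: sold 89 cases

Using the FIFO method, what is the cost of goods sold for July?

COGS = $3,438.30

Jul 6, 340 sold [FIFO — oldest first]: 218 @ $5.60 + 122 @ $4.05 = $1,714.90
Jul 8, 419 sold [FIFO — oldest first]: 174 @ $4.05 + 245 @ $3.05 = $1,451.95
Jul 13, 89 sold [FIFO — oldest first]: 89 @ $3.05 = $271.45
Total COGS = $1,714.90 + $1,451.95 + $271.45 = $3,438.30
Ending inventory: 23 @ $3.05 + 71 @ $3.50 + 81 @ $3.10 = $569.75
Check: goods available $4,008.05 = COGS $3,438.30 + ending $569.75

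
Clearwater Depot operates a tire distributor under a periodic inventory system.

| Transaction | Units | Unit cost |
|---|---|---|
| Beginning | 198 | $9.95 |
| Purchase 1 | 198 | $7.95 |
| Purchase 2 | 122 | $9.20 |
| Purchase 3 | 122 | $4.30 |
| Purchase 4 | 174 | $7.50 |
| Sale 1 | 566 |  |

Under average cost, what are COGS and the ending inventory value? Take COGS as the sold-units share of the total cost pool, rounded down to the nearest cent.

Sale 1, sell 566: 566/814 × $6,496.20 → $4,517.01
Ending inventory (cost pool remaining) = $1,979.19

COGS = $4,517.01; ending inventory = $1,979.19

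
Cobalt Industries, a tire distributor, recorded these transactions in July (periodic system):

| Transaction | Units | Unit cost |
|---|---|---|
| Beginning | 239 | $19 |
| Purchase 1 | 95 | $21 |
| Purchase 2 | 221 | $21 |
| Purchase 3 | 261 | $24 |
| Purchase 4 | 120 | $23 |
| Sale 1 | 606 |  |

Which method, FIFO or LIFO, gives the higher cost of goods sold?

FIFO COGS: 239 @ $19 + 95 @ $21 + 221 @ $21 + 51 @ $24 = $12,401
LIFO COGS: 120 @ $23 + 261 @ $24 + 221 @ $21 + 4 @ $21 = $13,749

LIFO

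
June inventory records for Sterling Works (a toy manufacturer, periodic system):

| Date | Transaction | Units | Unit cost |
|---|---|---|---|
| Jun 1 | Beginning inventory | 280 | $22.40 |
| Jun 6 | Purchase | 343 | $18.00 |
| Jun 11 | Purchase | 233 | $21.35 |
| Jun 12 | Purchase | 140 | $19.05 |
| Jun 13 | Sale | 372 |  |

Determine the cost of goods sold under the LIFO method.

COGS = $7,620.20

Jun 13, 372 sold [LIFO — newest first]: 140 @ $19.05 + 232 @ $21.35 = $7,620.20
Ending inventory: 280 @ $22.40 + 343 @ $18.00 + 1 @ $21.35 = $12,467.35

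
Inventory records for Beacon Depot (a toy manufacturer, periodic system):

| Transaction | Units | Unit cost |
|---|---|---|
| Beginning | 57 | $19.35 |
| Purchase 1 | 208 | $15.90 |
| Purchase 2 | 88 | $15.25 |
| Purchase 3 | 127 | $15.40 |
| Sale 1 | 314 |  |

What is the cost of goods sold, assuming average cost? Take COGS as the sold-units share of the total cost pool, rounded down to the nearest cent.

COGS = $5,042.28

Sale 1, sell 314: 314/480 × $7,707.95 → $5,042.28
Ending inventory (cost pool remaining) = $2,665.67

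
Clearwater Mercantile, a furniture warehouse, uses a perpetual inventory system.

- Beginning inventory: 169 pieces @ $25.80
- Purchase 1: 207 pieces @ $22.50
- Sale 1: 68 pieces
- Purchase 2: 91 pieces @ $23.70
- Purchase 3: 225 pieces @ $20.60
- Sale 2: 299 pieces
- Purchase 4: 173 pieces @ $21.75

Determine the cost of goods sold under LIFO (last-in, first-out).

COGS = $7,918.80

Sale 1 (68) [LIFO — newest first]: 68 @ $22.50 = $1,530.00
Sale 2 (299) [LIFO — newest first]: 225 @ $20.60 + 74 @ $23.70 = $6,388.80
Total COGS = $1,530.00 + $6,388.80 = $7,918.80
Ending inventory: 169 @ $25.80 + 139 @ $22.50 + 17 @ $23.70 + 173 @ $21.75 = $11,653.35
Check: goods available $19,572.15 = COGS $7,918.80 + ending $11,653.35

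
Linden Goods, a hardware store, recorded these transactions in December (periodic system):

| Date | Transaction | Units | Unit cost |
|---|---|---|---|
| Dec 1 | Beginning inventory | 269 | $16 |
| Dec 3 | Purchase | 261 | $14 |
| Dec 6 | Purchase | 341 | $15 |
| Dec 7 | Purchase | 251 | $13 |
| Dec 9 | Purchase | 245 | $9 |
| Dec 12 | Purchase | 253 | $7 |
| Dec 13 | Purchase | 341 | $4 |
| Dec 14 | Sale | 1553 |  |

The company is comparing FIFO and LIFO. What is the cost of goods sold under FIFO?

COGS = $19,843

FIFO COGS: 269 @ $16 + 261 @ $14 + 341 @ $15 + 251 @ $13 + 245 @ $9 + 186 @ $7 = $19,843
LIFO COGS: 341 @ $4 + 253 @ $7 + 245 @ $9 + 251 @ $13 + 341 @ $15 + 122 @ $14 = $15,426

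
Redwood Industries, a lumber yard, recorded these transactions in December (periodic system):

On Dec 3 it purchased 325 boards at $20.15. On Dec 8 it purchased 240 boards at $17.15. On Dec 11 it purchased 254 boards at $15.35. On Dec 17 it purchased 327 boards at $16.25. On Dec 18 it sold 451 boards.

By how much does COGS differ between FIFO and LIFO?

FIFO COGS: 325 @ $20.15 + 126 @ $17.15 = $8,709.65
LIFO COGS: 327 @ $16.25 + 124 @ $15.35 = $7,217.15
Difference = |$8,709.65 − $7,217.15| = $1,492.50

$1,492.50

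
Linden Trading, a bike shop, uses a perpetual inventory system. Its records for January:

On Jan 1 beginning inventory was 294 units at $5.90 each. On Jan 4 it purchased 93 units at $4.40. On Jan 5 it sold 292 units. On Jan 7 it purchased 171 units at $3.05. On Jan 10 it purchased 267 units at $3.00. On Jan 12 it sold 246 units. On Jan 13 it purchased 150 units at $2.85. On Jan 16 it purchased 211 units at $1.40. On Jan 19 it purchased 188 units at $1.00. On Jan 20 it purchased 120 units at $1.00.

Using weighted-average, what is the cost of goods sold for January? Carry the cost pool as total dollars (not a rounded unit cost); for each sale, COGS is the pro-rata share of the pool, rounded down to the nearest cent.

COGS = $2,470.83

After Jan 1: 294 on hand, pool $1,734.60 (≈ $5.9000 each)
After Jan 4: 387 on hand, pool $2,143.80 (≈ $5.5395 each)
Jan 5, sell 292: 292/387 × $2,143.80 → $1,617.54
After Jan 7: 266 on hand, pool $1,047.81 (≈ $3.9391 each)
After Jan 10: 533 on hand, pool $1,848.81 (≈ $3.4687 each)
Jan 12, sell 246: 246/533 × $1,848.81 → $853.29
After Jan 13: 437 on hand, pool $1,423.02 (≈ $3.2563 each)
After Jan 16: 648 on hand, pool $1,718.42 (≈ $2.6519 each)
After Jan 19: 836 on hand, pool $1,906.42 (≈ $2.2804 each)
After Jan 20: 956 on hand, pool $2,026.42 (≈ $2.1197 each)
Total COGS = $1,617.54 + $853.29 = $2,470.83
Ending inventory (cost pool remaining) = $2,026.42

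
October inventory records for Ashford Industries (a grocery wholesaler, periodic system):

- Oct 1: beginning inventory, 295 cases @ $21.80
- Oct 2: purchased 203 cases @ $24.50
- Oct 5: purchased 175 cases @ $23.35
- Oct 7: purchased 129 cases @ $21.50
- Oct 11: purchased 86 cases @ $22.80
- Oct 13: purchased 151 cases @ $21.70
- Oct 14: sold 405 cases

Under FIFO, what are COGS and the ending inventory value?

COGS = $9,126.00; ending inventory = $14,375.75

Oct 14, 405 sold [FIFO — oldest first]: 295 @ $21.80 + 110 @ $24.50 = $9,126.00
Ending inventory: 93 @ $24.50 + 175 @ $23.35 + 129 @ $21.50 + 86 @ $22.80 + 151 @ $21.70 = $14,375.75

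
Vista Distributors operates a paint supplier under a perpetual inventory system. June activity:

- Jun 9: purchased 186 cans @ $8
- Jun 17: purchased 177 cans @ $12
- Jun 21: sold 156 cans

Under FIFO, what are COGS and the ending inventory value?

Jun 21, 156 sold [FIFO — oldest first]: 156 @ $8 = $1,248
Ending inventory: 30 @ $8 + 177 @ $12 = $2,364

COGS = $1,248; ending inventory = $2,364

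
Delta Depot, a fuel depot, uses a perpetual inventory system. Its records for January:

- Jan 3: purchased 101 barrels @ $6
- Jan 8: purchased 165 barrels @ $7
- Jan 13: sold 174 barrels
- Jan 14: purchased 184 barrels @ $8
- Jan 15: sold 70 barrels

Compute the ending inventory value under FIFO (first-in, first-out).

Ending inventory = $1,626

Jan 13, 174 sold [FIFO — oldest first]: 101 @ $6 + 73 @ $7 = $1,117
Jan 15, 70 sold [FIFO — oldest first]: 70 @ $7 = $490
Total COGS = $1,117 + $490 = $1,607
Ending inventory: 22 @ $7 + 184 @ $8 = $1,626
Check: goods available $3,233 = COGS $1,607 + ending $1,626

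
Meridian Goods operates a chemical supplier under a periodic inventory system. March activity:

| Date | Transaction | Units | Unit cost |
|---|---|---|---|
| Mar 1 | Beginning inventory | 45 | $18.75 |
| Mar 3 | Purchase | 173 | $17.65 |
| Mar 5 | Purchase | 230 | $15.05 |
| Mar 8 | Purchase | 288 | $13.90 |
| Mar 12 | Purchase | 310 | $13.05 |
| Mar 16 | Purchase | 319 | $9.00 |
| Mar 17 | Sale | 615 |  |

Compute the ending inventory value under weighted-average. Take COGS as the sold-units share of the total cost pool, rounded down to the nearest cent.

Ending inventory = $10,043.08

Mar 17, sell 615: 615/1365 × $18,278.40 → $8,235.32
Ending inventory (cost pool remaining) = $10,043.08
Check: goods available $18,278.40 = COGS $8,235.32 + ending $10,043.08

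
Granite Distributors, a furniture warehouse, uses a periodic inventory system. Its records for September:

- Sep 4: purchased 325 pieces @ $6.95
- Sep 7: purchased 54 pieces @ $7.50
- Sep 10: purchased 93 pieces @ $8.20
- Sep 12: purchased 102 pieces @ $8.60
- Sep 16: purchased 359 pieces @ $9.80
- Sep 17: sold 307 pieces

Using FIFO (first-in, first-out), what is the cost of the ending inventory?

Ending inventory = $5,688.10

Sep 17, 307 sold [FIFO — oldest first]: 307 @ $6.95 = $2,133.65
Ending inventory: 18 @ $6.95 + 54 @ $7.50 + 93 @ $8.20 + 102 @ $8.60 + 359 @ $9.80 = $5,688.10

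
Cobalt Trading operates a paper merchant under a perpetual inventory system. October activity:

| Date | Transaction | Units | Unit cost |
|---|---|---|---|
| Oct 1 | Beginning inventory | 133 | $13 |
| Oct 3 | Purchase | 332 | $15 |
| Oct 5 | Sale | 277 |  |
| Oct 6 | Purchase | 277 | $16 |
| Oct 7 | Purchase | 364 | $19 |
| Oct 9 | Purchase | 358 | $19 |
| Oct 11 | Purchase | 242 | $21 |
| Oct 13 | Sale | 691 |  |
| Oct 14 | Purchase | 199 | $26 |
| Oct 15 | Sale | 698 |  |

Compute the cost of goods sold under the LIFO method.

Oct 5, 277 sold [LIFO — newest first]: 277 @ $15 = $4,155
Oct 13, 691 sold [LIFO — newest first]: 242 @ $21 + 358 @ $19 + 91 @ $19 = $13,613
Oct 15, 698 sold [LIFO — newest first]: 199 @ $26 + 273 @ $19 + 226 @ $16 = $13,977
Total COGS = $4,155 + $13,613 + $13,977 = $31,745
Ending inventory: 133 @ $13 + 55 @ $15 + 51 @ $16 = $3,370

COGS = $31,745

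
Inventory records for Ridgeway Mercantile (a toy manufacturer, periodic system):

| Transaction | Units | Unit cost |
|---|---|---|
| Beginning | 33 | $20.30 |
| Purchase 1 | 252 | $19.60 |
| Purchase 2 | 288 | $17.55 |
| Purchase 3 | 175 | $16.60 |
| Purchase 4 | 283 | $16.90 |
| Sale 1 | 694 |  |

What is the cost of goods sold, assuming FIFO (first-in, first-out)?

COGS = $12,672.10

Sale 1 (694) [FIFO — oldest first]: 33 @ $20.30 + 252 @ $19.60 + 288 @ $17.55 + 121 @ $16.60 = $12,672.10
Ending inventory: 54 @ $16.60 + 283 @ $16.90 = $5,679.10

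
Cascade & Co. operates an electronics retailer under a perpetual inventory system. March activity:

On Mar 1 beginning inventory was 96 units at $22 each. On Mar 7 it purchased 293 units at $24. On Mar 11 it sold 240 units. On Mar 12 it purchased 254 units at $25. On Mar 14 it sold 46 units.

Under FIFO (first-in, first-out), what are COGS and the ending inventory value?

COGS = $6,672; ending inventory = $8,822

Mar 11, 240 sold [FIFO — oldest first]: 96 @ $22 + 144 @ $24 = $5,568
Mar 14, 46 sold [FIFO — oldest first]: 46 @ $24 = $1,104
Total COGS = $5,568 + $1,104 = $6,672
Ending inventory: 103 @ $24 + 254 @ $25 = $8,822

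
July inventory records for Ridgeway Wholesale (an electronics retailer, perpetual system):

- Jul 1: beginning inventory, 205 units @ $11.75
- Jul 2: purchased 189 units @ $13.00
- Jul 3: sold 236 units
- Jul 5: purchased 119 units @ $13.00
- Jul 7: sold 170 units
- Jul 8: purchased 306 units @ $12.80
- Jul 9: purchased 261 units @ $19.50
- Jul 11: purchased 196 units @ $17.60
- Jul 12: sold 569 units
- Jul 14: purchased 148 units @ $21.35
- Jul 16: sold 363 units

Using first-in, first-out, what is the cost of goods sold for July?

Jul 3, 236 sold [FIFO — oldest first]: 205 @ $11.75 + 31 @ $13.00 = $2,811.75
Jul 7, 170 sold [FIFO — oldest first]: 158 @ $13.00 + 12 @ $13.00 = $2,210.00
Jul 12, 569 sold [FIFO — oldest first]: 107 @ $13.00 + 306 @ $12.80 + 156 @ $19.50 = $8,349.80
Jul 16, 363 sold [FIFO — oldest first]: 105 @ $19.50 + 196 @ $17.60 + 62 @ $21.35 = $6,820.80
Total COGS = $2,811.75 + $2,210.00 + $8,349.80 + $6,820.80 = $20,192.35
Ending inventory: 86 @ $21.35 = $1,836.10
Check: goods available $22,028.45 = COGS $20,192.35 + ending $1,836.10

COGS = $20,192.35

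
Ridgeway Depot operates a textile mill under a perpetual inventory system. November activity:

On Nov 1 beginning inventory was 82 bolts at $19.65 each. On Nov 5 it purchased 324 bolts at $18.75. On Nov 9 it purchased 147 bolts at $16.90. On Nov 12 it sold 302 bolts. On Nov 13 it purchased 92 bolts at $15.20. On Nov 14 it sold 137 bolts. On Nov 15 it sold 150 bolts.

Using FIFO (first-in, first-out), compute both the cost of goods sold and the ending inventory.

Nov 12, 302 sold [FIFO — oldest first]: 82 @ $19.65 + 220 @ $18.75 = $5,736.30
Nov 14, 137 sold [FIFO — oldest first]: 104 @ $18.75 + 33 @ $16.90 = $2,507.70
Nov 15, 150 sold [FIFO — oldest first]: 114 @ $16.90 + 36 @ $15.20 = $2,473.80
Total COGS = $5,736.30 + $2,507.70 + $2,473.80 = $10,717.80
Ending inventory: 56 @ $15.20 = $851.20
Check: goods available $11,569.00 = COGS $10,717.80 + ending $851.20

COGS = $10,717.80; ending inventory = $851.20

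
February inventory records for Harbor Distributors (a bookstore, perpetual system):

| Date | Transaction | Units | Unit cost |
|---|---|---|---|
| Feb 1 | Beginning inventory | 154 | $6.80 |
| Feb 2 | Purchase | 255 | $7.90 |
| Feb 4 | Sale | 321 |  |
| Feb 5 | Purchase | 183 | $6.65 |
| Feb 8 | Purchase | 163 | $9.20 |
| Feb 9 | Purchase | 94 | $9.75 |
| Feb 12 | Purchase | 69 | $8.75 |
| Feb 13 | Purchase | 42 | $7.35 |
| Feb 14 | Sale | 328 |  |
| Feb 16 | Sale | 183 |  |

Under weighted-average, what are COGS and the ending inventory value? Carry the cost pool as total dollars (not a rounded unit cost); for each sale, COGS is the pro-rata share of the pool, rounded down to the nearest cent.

After Feb 1: 154 on hand, pool $1,047.20 (≈ $6.8000 each)
After Feb 2: 409 on hand, pool $3,061.70 (≈ $7.4858 each)
Feb 4, sell 321: 321/409 × $3,061.70 → $2,402.94
After Feb 5: 271 on hand, pool $1,875.71 (≈ $6.9214 each)
After Feb 8: 434 on hand, pool $3,375.31 (≈ $7.7772 each)
After Feb 9: 528 on hand, pool $4,291.81 (≈ $8.1284 each)
After Feb 12: 597 on hand, pool $4,895.56 (≈ $8.2003 each)
After Feb 13: 639 on hand, pool $5,204.26 (≈ $8.1444 each)
Feb 14, sell 328: 328/639 × $5,204.26 → $2,671.35
Feb 16, sell 183: 183/311 × $2,532.91 → $1,490.42
Total COGS = $2,402.94 + $2,671.35 + $1,490.42 = $6,564.71
Ending inventory (cost pool remaining) = $1,042.49

COGS = $6,564.71; ending inventory = $1,042.49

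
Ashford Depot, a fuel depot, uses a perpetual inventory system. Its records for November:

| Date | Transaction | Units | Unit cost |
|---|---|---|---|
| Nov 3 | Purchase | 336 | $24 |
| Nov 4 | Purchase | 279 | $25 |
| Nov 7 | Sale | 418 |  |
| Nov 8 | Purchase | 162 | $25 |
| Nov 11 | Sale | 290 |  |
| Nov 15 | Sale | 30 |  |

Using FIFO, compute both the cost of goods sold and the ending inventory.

COGS = $18,114; ending inventory = $975

Nov 7, 418 sold [FIFO — oldest first]: 336 @ $24 + 82 @ $25 = $10,114
Nov 11, 290 sold [FIFO — oldest first]: 197 @ $25 + 93 @ $25 = $7,250
Nov 15, 30 sold [FIFO — oldest first]: 30 @ $25 = $750
Total COGS = $10,114 + $7,250 + $750 = $18,114
Ending inventory: 39 @ $25 = $975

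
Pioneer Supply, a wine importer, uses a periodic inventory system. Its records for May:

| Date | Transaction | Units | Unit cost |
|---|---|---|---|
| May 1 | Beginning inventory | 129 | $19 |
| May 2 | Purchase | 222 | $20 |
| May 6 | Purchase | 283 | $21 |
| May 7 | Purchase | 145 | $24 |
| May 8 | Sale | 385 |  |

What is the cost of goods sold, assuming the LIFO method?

COGS = $8,520

May 8, 385 sold [LIFO — newest first]: 145 @ $24 + 240 @ $21 = $8,520
Ending inventory: 129 @ $19 + 222 @ $20 + 43 @ $21 = $7,794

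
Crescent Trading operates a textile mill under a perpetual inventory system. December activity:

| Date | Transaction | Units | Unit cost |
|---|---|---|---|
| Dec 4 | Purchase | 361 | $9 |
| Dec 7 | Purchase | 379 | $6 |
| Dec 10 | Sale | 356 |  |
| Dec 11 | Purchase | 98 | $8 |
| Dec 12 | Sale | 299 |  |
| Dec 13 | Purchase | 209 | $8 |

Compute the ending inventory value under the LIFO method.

Dec 10, 356 sold [LIFO — newest first]: 356 @ $6 = $2,136
Dec 12, 299 sold [LIFO — newest first]: 98 @ $8 + 23 @ $6 + 178 @ $9 = $2,524
Total COGS = $2,136 + $2,524 = $4,660
Ending inventory: 183 @ $9 + 209 @ $8 = $3,319

Ending inventory = $3,319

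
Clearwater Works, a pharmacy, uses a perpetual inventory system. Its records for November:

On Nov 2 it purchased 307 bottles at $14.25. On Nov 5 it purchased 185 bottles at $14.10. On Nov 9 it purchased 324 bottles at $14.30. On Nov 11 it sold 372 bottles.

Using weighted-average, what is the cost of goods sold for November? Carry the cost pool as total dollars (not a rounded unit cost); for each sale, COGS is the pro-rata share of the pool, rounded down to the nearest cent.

After Nov 2: 307 on hand, pool $4,374.75 (≈ $14.2500 each)
After Nov 5: 492 on hand, pool $6,983.25 (≈ $14.1936 each)
After Nov 9: 816 on hand, pool $11,616.45 (≈ $14.2358 each)
Nov 11, sell 372: 372/816 × $11,616.45 → $5,295.73
Ending inventory (cost pool remaining) = $6,320.72

COGS = $5,295.73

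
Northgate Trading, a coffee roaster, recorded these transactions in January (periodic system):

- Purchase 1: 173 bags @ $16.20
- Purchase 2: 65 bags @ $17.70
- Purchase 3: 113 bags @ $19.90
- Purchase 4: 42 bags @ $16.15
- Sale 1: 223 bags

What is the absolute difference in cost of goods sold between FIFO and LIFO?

$438.50

FIFO COGS: 173 @ $16.20 + 50 @ $17.70 = $3,687.60
LIFO COGS: 42 @ $16.15 + 113 @ $19.90 + 65 @ $17.70 + 3 @ $16.20 = $4,126.10
Difference = |$3,687.60 − $4,126.10| = $438.50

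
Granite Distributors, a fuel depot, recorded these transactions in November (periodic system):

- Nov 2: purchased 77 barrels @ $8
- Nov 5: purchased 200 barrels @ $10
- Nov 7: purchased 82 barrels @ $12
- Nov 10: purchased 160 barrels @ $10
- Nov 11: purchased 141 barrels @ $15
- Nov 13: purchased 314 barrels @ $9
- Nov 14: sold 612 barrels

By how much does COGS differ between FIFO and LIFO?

$84

FIFO COGS: 77 @ $8 + 200 @ $10 + 82 @ $12 + 160 @ $10 + 93 @ $15 = $6,595
LIFO COGS: 314 @ $9 + 141 @ $15 + 157 @ $10 = $6,511
Difference = |$6,595 − $6,511| = $84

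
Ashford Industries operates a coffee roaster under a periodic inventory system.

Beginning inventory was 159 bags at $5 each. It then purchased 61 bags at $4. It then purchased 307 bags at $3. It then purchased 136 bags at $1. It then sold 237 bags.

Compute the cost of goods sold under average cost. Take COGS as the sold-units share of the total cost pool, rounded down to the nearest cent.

Sale 1, sell 237: 237/663 × $2,096.00 → $749.24
Ending inventory (cost pool remaining) = $1,346.76

COGS = $749.24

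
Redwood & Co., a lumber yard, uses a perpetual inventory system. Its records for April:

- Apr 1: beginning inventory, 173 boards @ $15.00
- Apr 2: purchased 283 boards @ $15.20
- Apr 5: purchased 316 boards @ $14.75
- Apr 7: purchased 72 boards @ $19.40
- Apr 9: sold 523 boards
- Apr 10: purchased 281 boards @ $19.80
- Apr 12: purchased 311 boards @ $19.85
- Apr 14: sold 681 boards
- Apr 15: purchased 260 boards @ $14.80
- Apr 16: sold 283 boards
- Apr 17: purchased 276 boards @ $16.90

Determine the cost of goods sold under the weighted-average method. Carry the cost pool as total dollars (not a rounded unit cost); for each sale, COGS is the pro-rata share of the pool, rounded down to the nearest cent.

COGS = $25,106.13

After Apr 1: 173 on hand, pool $2,595.00 (≈ $15.0000 each)
After Apr 2: 456 on hand, pool $6,896.60 (≈ $15.1241 each)
After Apr 5: 772 on hand, pool $11,557.60 (≈ $14.9710 each)
After Apr 7: 844 on hand, pool $12,954.40 (≈ $15.3488 each)
Apr 9, sell 523: 523/844 × $12,954.40 → $8,027.43
After Apr 10: 602 on hand, pool $10,490.77 (≈ $17.4265 each)
After Apr 12: 913 on hand, pool $16,664.12 (≈ $18.2520 each)
Apr 14, sell 681: 681/913 × $16,664.12 → $12,429.64
After Apr 15: 492 on hand, pool $8,082.48 (≈ $16.4278 each)
Apr 16, sell 283: 283/492 × $8,082.48 → $4,649.06
After Apr 17: 485 on hand, pool $8,097.82 (≈ $16.6965 each)
Total COGS = $8,027.43 + $12,429.64 + $4,649.06 = $25,106.13
Ending inventory (cost pool remaining) = $8,097.82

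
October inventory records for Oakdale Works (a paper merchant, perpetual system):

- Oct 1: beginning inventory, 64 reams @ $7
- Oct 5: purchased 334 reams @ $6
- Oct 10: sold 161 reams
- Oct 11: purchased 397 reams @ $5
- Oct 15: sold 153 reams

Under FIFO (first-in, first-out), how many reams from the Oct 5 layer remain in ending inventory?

84

Oct 10, 161 sold [FIFO — oldest first]: 64 @ $7 + 97 @ $6 = $1,030
Oct 15, 153 sold [FIFO — oldest first]: 153 @ $6 = $918
Total COGS = $1,030 + $918 = $1,948
Ending inventory: 84 @ $6 + 397 @ $5 = $2,489
Check: goods available $4,437 = COGS $1,948 + ending $2,489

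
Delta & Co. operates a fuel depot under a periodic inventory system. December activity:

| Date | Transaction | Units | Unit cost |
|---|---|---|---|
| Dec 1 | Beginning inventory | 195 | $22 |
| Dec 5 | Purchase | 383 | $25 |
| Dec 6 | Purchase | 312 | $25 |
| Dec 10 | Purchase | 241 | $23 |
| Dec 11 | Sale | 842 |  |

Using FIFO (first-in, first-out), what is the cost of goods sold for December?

Dec 11, 842 sold [FIFO — oldest first]: 195 @ $22 + 383 @ $25 + 264 @ $25 = $20,465
Ending inventory: 48 @ $25 + 241 @ $23 = $6,743
Check: goods available $27,208 = COGS $20,465 + ending $6,743

COGS = $20,465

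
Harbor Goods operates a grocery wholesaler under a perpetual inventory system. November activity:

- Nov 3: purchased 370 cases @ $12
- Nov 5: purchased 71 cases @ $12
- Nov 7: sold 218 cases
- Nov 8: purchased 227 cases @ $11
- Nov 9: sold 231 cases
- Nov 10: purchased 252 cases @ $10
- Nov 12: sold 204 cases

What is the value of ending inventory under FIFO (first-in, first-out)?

Nov 7, 218 sold [FIFO — oldest first]: 218 @ $12 = $2,616
Nov 9, 231 sold [FIFO — oldest first]: 152 @ $12 + 71 @ $12 + 8 @ $11 = $2,764
Nov 12, 204 sold [FIFO — oldest first]: 204 @ $11 = $2,244
Total COGS = $2,616 + $2,764 + $2,244 = $7,624
Ending inventory: 15 @ $11 + 252 @ $10 = $2,685

Ending inventory = $2,685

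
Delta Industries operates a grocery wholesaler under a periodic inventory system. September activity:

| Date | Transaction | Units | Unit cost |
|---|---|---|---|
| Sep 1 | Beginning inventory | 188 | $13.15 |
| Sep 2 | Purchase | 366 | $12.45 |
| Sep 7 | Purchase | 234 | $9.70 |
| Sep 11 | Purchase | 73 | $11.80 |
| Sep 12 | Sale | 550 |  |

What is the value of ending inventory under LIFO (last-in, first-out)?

Ending inventory = $4,003.55

Sep 12, 550 sold [LIFO — newest first]: 73 @ $11.80 + 234 @ $9.70 + 243 @ $12.45 = $6,156.55
Ending inventory: 188 @ $13.15 + 123 @ $12.45 = $4,003.55
Check: goods available $10,160.10 = COGS $6,156.55 + ending $4,003.55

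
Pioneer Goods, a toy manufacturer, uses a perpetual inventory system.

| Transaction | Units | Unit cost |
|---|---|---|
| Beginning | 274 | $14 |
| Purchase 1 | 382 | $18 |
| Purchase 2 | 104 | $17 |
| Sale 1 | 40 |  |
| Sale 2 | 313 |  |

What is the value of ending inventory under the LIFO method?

Ending inventory = $6,230

Sale 1 (40) [LIFO — newest first]: 40 @ $17 = $680
Sale 2 (313) [LIFO — newest first]: 64 @ $17 + 249 @ $18 = $5,570
Total COGS = $680 + $5,570 = $6,250
Ending inventory: 274 @ $14 + 133 @ $18 = $6,230
Check: goods available $12,480 = COGS $6,250 + ending $6,230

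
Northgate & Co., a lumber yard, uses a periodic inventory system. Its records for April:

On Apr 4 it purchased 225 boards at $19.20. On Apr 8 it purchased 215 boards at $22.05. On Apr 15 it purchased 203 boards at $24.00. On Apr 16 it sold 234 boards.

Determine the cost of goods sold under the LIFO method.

COGS = $5,555.55

Apr 16, 234 sold [LIFO — newest first]: 203 @ $24.00 + 31 @ $22.05 = $5,555.55
Ending inventory: 225 @ $19.20 + 184 @ $22.05 = $8,377.20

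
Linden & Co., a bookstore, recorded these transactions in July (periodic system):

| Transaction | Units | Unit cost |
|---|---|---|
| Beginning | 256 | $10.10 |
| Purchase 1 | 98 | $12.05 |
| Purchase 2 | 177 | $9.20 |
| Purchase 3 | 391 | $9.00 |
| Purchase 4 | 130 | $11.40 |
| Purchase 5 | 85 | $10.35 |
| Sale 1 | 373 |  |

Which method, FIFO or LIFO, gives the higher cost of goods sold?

FIFO COGS: 256 @ $10.10 + 98 @ $12.05 + 19 @ $9.20 = $3,941.30
LIFO COGS: 85 @ $10.35 + 130 @ $11.40 + 158 @ $9.00 = $3,783.75

FIFO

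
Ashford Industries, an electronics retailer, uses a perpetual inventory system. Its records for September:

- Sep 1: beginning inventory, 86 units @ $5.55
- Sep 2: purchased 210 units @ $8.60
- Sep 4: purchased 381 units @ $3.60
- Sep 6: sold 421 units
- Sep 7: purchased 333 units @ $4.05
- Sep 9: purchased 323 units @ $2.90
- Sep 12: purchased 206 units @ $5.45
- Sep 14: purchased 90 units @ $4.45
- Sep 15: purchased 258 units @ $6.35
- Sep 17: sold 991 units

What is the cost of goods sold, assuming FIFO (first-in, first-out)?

COGS = $6,370.80

Sep 6, 421 sold [FIFO — oldest first]: 86 @ $5.55 + 210 @ $8.60 + 125 @ $3.60 = $2,733.30
Sep 17, 991 sold [FIFO — oldest first]: 256 @ $3.60 + 333 @ $4.05 + 323 @ $2.90 + 79 @ $5.45 = $3,637.50
Total COGS = $2,733.30 + $3,637.50 = $6,370.80
Ending inventory: 127 @ $5.45 + 90 @ $4.45 + 258 @ $6.35 = $2,730.95
Check: goods available $9,101.75 = COGS $6,370.80 + ending $2,730.95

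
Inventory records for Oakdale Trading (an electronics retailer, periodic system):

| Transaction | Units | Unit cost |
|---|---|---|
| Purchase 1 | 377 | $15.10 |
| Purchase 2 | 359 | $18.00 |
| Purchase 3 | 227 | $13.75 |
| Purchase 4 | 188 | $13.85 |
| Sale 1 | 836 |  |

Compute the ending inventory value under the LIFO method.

Sale 1 (836) [LIFO — newest first]: 188 @ $13.85 + 227 @ $13.75 + 359 @ $18.00 + 62 @ $15.10 = $13,123.25
Ending inventory: 315 @ $15.10 = $4,756.50

Ending inventory = $4,756.50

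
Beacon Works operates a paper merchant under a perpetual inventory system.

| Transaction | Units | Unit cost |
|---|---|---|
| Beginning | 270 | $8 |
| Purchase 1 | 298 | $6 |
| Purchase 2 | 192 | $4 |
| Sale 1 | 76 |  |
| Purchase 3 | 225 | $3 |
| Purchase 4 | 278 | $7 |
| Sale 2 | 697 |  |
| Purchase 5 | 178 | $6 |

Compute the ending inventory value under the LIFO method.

Ending inventory = $4,548

Sale 1 (76) [LIFO — newest first]: 76 @ $4 = $304
Sale 2 (697) [LIFO — newest first]: 278 @ $7 + 225 @ $3 + 116 @ $4 + 78 @ $6 = $3,553
Total COGS = $304 + $3,553 = $3,857
Ending inventory: 270 @ $8 + 220 @ $6 + 178 @ $6 = $4,548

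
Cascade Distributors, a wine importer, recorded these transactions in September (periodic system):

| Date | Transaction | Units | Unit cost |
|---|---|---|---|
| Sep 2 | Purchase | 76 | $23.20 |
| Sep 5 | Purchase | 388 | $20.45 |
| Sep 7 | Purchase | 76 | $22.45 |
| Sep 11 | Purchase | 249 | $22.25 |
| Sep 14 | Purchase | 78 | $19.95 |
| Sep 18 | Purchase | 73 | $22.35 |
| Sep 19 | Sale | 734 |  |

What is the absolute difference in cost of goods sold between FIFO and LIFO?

$10.30

FIFO COGS: 76 @ $23.20 + 388 @ $20.45 + 76 @ $22.45 + 194 @ $22.25 = $15,720.50
LIFO COGS: 73 @ $22.35 + 78 @ $19.95 + 249 @ $22.25 + 76 @ $22.45 + 258 @ $20.45 = $15,710.20
Difference = |$15,720.50 − $15,710.20| = $10.30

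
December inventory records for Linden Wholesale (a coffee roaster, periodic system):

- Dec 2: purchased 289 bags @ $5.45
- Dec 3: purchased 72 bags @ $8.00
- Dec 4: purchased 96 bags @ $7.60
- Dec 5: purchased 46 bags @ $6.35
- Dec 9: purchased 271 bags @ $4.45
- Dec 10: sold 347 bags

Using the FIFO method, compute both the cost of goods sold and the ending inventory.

COGS = $2,039.05; ending inventory = $2,339.65

Dec 10, 347 sold [FIFO — oldest first]: 289 @ $5.45 + 58 @ $8.00 = $2,039.05
Ending inventory: 14 @ $8.00 + 96 @ $7.60 + 46 @ $6.35 + 271 @ $4.45 = $2,339.65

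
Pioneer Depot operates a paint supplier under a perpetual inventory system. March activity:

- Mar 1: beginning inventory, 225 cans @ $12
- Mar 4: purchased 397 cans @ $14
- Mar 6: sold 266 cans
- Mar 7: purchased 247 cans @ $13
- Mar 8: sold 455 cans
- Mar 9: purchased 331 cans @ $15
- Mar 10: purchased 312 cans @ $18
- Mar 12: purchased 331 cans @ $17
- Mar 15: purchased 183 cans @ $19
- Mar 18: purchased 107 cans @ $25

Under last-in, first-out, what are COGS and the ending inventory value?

COGS = $9,693; ending inventory = $24,136

Mar 6, 266 sold [LIFO — newest first]: 266 @ $14 = $3,724
Mar 8, 455 sold [LIFO — newest first]: 247 @ $13 + 131 @ $14 + 77 @ $12 = $5,969
Total COGS = $3,724 + $5,969 = $9,693
Ending inventory: 148 @ $12 + 331 @ $15 + 312 @ $18 + 331 @ $17 + 183 @ $19 + 107 @ $25 = $24,136
Check: goods available $33,829 = COGS $9,693 + ending $24,136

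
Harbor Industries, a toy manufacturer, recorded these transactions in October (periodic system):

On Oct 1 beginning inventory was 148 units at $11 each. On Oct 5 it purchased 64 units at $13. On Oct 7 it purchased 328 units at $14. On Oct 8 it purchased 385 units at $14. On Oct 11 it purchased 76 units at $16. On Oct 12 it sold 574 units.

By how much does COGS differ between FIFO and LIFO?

$660

FIFO COGS: 148 @ $11 + 64 @ $13 + 328 @ $14 + 34 @ $14 = $7,528
LIFO COGS: 76 @ $16 + 385 @ $14 + 113 @ $14 = $8,188
Difference = |$7,528 − $8,188| = $660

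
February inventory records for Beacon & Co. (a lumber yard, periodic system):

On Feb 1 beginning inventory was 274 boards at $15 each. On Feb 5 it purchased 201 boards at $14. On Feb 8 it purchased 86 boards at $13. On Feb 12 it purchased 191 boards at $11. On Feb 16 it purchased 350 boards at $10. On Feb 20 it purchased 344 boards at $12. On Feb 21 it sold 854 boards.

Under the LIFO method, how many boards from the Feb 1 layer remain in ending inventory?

Feb 21, 854 sold [LIFO — newest first]: 344 @ $12 + 350 @ $10 + 160 @ $11 = $9,388
Ending inventory: 274 @ $15 + 201 @ $14 + 86 @ $13 + 31 @ $11 = $8,383

274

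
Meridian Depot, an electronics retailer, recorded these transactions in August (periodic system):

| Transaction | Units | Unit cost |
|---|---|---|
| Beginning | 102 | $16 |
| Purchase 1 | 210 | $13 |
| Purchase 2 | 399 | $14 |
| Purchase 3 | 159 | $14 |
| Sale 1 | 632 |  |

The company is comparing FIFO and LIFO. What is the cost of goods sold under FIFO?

FIFO COGS: 102 @ $16 + 210 @ $13 + 320 @ $14 = $8,842
LIFO COGS: 159 @ $14 + 399 @ $14 + 74 @ $13 = $8,774

COGS = $8,842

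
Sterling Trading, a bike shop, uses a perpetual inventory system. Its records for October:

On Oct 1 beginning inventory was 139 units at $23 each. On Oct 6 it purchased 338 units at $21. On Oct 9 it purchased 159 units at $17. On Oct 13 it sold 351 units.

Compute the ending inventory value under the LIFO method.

Oct 13, 351 sold [LIFO — newest first]: 159 @ $17 + 192 @ $21 = $6,735
Ending inventory: 139 @ $23 + 146 @ $21 = $6,263

Ending inventory = $6,263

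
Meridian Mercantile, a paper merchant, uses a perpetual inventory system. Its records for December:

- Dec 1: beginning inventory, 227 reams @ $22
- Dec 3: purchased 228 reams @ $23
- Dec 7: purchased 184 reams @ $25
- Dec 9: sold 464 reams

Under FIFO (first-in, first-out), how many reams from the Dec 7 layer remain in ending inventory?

Dec 9, 464 sold [FIFO — oldest first]: 227 @ $22 + 228 @ $23 + 9 @ $25 = $10,463
Ending inventory: 175 @ $25 = $4,375
Check: goods available $14,838 = COGS $10,463 + ending $4,375

175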